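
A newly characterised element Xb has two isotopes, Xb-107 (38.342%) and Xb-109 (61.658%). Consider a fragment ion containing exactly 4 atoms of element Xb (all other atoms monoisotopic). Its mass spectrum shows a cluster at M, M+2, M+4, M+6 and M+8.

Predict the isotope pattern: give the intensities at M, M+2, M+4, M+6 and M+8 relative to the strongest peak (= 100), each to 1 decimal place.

Each Xb atom is independently Xb-107 (p = 0.38342) or Xb-109 (q = 0.61658); the cluster is the binomial expansion (p + q)^4.
P(M) = 0.38342^4 = 0.021612
P(M+2) = 4 × 0.38342^3 × 0.61658^1 = 0.139019
P(M+4) = 6 × 0.38342^2 × 0.61658^2 = 0.335336
P(M+6) = 4 × 0.38342^1 × 0.61658^3 = 0.359503
P(M+8) = 0.61658^4 = 0.144530
The M+6 peak is largest (0.359503); scaling to 100 gives 6.0 : 38.7 : 93.3 : 100.0 : 40.2.

6.0 : 38.7 : 93.3 : 100.0 : 40.2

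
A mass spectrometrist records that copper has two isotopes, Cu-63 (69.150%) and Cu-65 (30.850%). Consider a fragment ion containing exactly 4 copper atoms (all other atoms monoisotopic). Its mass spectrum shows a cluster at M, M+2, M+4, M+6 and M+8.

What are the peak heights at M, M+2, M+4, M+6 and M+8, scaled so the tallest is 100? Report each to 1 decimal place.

Expanding (0.69150 + 0.30850)^4:
P(M) = 0.69150^4 = 0.228649
P(M+2) = 4 × 0.69150^3 × 0.30850^1 = 0.408030
P(M+4) = 6 × 0.69150^2 × 0.30850^2 = 0.273052
P(M+6) = 4 × 0.69150^1 × 0.30850^3 = 0.081212
P(M+8) = 0.30850^4 = 0.009058
The M+2 peak is largest (0.408030); scaling to 100 gives 56.0 : 100.0 : 66.9 : 19.9 : 2.2.

56.0 : 100.0 : 66.9 : 19.9 : 2.2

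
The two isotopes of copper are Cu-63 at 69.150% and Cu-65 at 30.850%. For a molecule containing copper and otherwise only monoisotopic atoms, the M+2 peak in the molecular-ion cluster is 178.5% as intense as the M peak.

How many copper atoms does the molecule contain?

4

For n independent Cu atoms, I(M+2)/I(M) = n · (abundance Cu-65) / (abundance Cu-63) = n · 0.30850/0.69150.
n = 1.785 × 0.69150/0.30850 = 4.00 ≈ 4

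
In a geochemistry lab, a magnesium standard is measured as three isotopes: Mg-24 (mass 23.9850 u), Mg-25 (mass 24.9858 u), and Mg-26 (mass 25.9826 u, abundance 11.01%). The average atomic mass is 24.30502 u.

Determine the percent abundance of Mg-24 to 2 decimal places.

78.99%

Let x and y be the fractions of Mg-24 and Mg-25. Then x + y = 1 − 0.1101 = 0.8899 and 23.9850x + 24.9858y = 24.30502 − 0.1101×25.9826 = 21.44433574.
Substituting: 23.9850x + 24.9858(0.8899 − x) = 21.44433574
(23.9850 − 24.9858)x = -0.79052768  ⇒  x = 0.78990, y = 0.10000
Mg-24: 78.99%, Mg-25: 10.00%.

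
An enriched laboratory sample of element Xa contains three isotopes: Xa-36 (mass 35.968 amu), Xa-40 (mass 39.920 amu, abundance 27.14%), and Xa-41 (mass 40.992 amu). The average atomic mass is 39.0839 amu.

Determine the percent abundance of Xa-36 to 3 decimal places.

The remaining 72.86% is split between Xa-36 (fraction x) and Xa-41 (fraction 0.7286 − x).
Substituting: 35.968x + 40.992(0.7286 − x) = 28.249612
(35.968 − 40.992)x = -1.6171592  ⇒  x = 0.32189, y = 0.40671
Xa-36: 32.189%, Xa-41: 40.671%.

32.189%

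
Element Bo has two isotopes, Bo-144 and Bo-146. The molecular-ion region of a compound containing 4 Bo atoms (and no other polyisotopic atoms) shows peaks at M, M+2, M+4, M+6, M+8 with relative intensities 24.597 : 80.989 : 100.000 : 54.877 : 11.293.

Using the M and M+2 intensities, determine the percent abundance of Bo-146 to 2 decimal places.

45.15%

Let p = fractional abundance of Bo-144. I(M+2)/I(M) = [C(4,1)·p^3·(1−p)] / p^4 = 4·(1−p)/p = 80.989/24.597 = 3.2926
(1−p)/p = 3.2926/4 = 0.8232  ⇒  p = 1/(1 + 0.8232) = 0.5485
Bo-144: 54.85%, Bo-146: 45.15%.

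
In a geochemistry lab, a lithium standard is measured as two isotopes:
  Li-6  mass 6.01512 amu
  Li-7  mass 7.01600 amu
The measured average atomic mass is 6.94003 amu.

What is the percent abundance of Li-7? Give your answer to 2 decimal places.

Let x be the fractional abundance of Li-6; then Li-7 has abundance 1 − x.
6.01512·x + 7.01600·(1 − x) = 6.94003
(6.01512 − 7.01600)·x = 6.94003 − 7.01600
x = -0.07597 / -1.00088 = 0.07590 → 7.59% Li-6, 92.41% Li-7.

92.41%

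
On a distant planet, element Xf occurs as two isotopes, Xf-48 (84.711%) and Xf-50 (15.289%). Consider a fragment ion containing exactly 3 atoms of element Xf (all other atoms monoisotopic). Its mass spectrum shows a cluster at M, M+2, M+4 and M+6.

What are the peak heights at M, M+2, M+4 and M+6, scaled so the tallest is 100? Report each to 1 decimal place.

100.0 : 54.1 : 9.8 : 0.6

The 3 Xf atoms are independent, so intensities follow the terms of (0.84711 + 0.15289)^3.
P(M) = 0.84711^3 = 0.607882
P(M+2) = 3 × 0.84711^2 × 0.15289^1 = 0.329139
P(M+4) = 3 × 0.84711^1 × 0.15289^2 = 0.059404
P(M+6) = 0.15289^3 = 0.003574
The M peak is largest (0.607882); scaling to 100 gives 100.0 : 54.1 : 9.8 : 0.6.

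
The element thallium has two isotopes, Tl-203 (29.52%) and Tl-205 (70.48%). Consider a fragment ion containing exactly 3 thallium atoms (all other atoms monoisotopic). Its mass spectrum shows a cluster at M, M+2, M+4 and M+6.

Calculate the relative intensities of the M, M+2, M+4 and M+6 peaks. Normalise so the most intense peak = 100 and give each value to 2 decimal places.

5.85 : 41.88 : 100.00 : 79.58

Expanding (0.2952 + 0.7048)^3:
P(M) = 0.2952^3 = 0.025725
P(M+2) = 3 × 0.2952^2 × 0.7048^1 = 0.184255
P(M+4) = 3 × 0.2952^1 × 0.7048^2 = 0.439916
P(M+6) = 0.7048^3 = 0.350104
The M+4 peak is largest (0.439916); scaling to 100 gives 5.85 : 41.88 : 100.00 : 79.58.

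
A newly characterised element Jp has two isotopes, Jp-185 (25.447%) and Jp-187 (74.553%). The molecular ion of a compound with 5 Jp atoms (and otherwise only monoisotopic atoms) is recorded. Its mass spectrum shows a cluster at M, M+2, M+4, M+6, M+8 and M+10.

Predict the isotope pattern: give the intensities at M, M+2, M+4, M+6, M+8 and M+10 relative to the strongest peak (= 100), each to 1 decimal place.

Each Jp atom is independently Jp-185 (p = 0.25447) or Jp-187 (q = 0.74553); the cluster is the binomial expansion (p + q)^5.
P(M) = 0.25447^5 = 0.001067
P(M+2) = 5 × 0.25447^4 × 0.74553^1 = 0.015631
P(M+4) = 10 × 0.25447^3 × 0.74553^2 = 0.091588
P(M+6) = 10 × 0.25447^2 × 0.74553^3 = 0.268330
P(M+8) = 5 × 0.25447^1 × 0.74553^4 = 0.393067
P(M+10) = 0.74553^5 = 0.230317
The M+8 peak is largest (0.393067); scaling to 100 gives 0.3 : 4.0 : 23.3 : 68.3 : 100.0 : 58.6.

0.3 : 4.0 : 23.3 : 68.3 : 100.0 : 58.6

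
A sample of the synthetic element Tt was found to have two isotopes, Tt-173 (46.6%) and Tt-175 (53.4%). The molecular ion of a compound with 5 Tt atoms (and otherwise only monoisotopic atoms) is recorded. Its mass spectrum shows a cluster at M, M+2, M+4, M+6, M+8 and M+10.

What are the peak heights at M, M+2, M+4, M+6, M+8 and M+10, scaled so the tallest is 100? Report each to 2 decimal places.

6.65 : 38.08 : 87.27 : 100.00 : 57.30 : 13.13

Each Tt atom is independently Tt-173 (p = 0.466) or Tt-175 (q = 0.534); the cluster is the binomial expansion (p + q)^5.
P(M) = 0.466^5 = 0.021975
P(M+2) = 5 × 0.466^4 × 0.534^1 = 0.125908
P(M+4) = 10 × 0.466^3 × 0.534^2 = 0.288563
P(M+6) = 10 × 0.466^2 × 0.534^3 = 0.330671
P(M+8) = 5 × 0.466^1 × 0.534^4 = 0.189461
P(M+10) = 0.534^5 = 0.043422
The M+6 peak is largest (0.330671); scaling to 100 gives 6.65 : 38.08 : 87.27 : 100.00 : 57.30 : 13.13.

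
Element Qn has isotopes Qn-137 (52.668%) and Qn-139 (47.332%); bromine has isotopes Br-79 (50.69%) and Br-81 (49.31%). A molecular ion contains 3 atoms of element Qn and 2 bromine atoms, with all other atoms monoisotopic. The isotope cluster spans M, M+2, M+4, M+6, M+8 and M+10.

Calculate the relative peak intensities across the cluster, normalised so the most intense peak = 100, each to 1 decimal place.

Element Qn pattern (n=3): 0.14609673 : 0.39388529 : 0.35397924 : 0.10603874
Bromine pattern (n=2): 0.25694761 : 0.49990478 : 0.24314761
Convolve the two distributions (both contribute in 2-u steps):
  M: 0.14609673×0.25694761 = 0.037539
  M+2: 0.14609673×0.49990478 + 0.39388529×0.25694761 = 0.174242
  M+4: 0.14609673×0.24314761 + 0.39388529×0.49990478 + 0.35397924×0.25694761 = 0.323382
  M+6: 0.39388529×0.24314761 + 0.35397924×0.49990478 + 0.10603874×0.25694761 = 0.299975
  M+8: 0.35397924×0.24314761 + 0.10603874×0.49990478 = 0.139078
  M+10: 0.10603874×0.24314761 = 0.025783
Scale to base peak (0.323382) = 100: 11.6 : 53.9 : 100.0 : 92.8 : 43.0 : 8.0

11.6 : 53.9 : 100.0 : 92.8 : 43.0 : 8.0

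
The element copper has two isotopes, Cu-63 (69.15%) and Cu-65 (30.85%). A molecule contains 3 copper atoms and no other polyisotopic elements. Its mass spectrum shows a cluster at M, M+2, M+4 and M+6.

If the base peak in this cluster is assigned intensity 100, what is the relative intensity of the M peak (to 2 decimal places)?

74.72

(0.6915 + 0.3085)^3 gives M 0.3307, M+2 0.4425, M+4 0.1974, M+6 0.0294; the largest is M+2.
P(M+2) = C(3,1) × 0.6915^2 × 0.3085^1 = 3 × 0.47817225 × 0.3085 = 0.442548 (base)
P(M) = C(3,0) × 0.6915^3 × 0.3085^0 = 1 × 0.33065611 × 1.0000 = 0.330656
Relative intensity = 0.330656 / 0.442548 × 100 = 74.72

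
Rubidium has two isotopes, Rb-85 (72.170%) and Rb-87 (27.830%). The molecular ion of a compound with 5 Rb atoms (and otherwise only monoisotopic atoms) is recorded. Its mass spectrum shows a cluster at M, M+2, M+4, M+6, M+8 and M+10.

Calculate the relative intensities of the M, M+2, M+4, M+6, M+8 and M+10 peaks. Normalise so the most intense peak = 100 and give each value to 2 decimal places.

The 5 Rb atoms are independent, so intensities follow the terms of (0.72170 + 0.27830)^5.
P(M) = 0.72170^5 = 0.195787
P(M+2) = 5 × 0.72170^4 × 0.27830^1 = 0.377494
P(M+4) = 10 × 0.72170^3 × 0.27830^2 = 0.291136
P(M+6) = 10 × 0.72170^2 × 0.27830^3 = 0.112267
P(M+8) = 5 × 0.72170^1 × 0.27830^4 = 0.021646
P(M+10) = 0.27830^5 = 0.001669
The M+2 peak is largest (0.377494); scaling to 100 gives 51.86 : 100.00 : 77.12 : 29.74 : 5.73 : 0.44.

51.86 : 100.00 : 77.12 : 29.74 : 5.73 : 0.44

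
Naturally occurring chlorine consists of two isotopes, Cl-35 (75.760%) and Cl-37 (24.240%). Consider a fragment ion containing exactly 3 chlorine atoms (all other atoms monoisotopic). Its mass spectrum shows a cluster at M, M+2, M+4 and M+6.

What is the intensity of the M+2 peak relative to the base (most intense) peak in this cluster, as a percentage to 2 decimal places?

95.99%

(0.75760 + 0.24240)^3 gives M 0.4348, M+2 0.4174, M+4 0.1335, M+6 0.0142; the largest is M.
P(M) = C(3,0) × 0.75760^3 × 0.24240^0 = 1 × 0.4348304 × 1.0000 = 0.434830 (base)
P(M+2) = C(3,1) × 0.75760^2 × 0.24240^1 = 3 × 0.57395776 × 0.2424 = 0.417382
Relative intensity = 0.417382 / 0.434830 × 100 = 95.99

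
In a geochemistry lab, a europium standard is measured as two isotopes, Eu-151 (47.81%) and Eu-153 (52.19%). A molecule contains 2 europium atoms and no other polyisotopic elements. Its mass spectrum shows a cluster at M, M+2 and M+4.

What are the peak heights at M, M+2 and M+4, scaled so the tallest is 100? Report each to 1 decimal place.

Each Eu atom is independently Eu-151 (p = 0.4781) or Eu-153 (q = 0.5219); the cluster is the binomial expansion (p + q)^2.
P(M) = 0.4781^2 = 0.228580
P(M+2) = 2 × 0.4781^1 × 0.5219^1 = 0.499041
P(M+4) = 0.5219^2 = 0.272380
The M+2 peak is largest (0.499041); scaling to 100 gives 45.8 : 100.0 : 54.6.

45.8 : 100.0 : 54.6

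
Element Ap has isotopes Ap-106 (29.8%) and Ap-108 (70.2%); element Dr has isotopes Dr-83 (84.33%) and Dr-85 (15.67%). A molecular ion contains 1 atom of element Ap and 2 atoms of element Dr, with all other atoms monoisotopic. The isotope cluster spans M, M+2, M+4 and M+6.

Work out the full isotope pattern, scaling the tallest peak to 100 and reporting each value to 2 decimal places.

36.67 : 100.00 : 33.37 : 2.98

Element Ap pattern (n=1): 0.2980 : 0.7020
Element Dr pattern (n=2): 0.71115489 : 0.26429022 : 0.02455489
Convolve the two distributions (both contribute in 2-u steps):
  M: 0.2980×0.71115489 = 0.211924
  M+2: 0.2980×0.26429022 + 0.7020×0.71115489 = 0.577989
  M+4: 0.2980×0.02455489 + 0.7020×0.26429022 = 0.192849
  M+6: 0.7020×0.02455489 = 0.017238
Scale to base peak (0.577989) = 100: 36.67 : 100.00 : 33.37 : 2.98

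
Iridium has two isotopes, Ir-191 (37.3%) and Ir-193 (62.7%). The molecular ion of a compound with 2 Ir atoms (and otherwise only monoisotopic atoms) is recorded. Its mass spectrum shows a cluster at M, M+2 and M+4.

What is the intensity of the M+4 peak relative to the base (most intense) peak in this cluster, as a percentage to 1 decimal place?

84.0%

(0.373 + 0.627)^2 gives M 0.1391, M+2 0.4677, M+4 0.3931; the largest is M+2.
P(M+2) = C(2,1) × 0.373^1 × 0.627^1 = 2 × 0.3730 × 0.6270 = 0.467742 (base)
P(M+4) = C(2,2) × 0.373^0 × 0.627^2 = 1 × 1.0000 × 0.393129 = 0.393129
Relative intensity = 0.393129 / 0.467742 × 100 = 84.0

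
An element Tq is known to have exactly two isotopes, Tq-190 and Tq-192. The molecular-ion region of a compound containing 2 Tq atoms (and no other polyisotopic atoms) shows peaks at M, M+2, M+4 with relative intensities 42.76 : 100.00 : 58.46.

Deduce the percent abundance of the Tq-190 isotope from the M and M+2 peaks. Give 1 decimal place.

46.1%

Let p = fractional abundance of Tq-190. I(M+2)/I(M) = [C(2,1)·p^1·(1−p)] / p^2 = 2·(1−p)/p = 100.00/42.76 = 2.3386
(1−p)/p = 2.3386/2 = 1.1693  ⇒  p = 1/(1 + 1.1693) = 0.4610
Tq-190: 46.1%, Tq-192: 53.9%.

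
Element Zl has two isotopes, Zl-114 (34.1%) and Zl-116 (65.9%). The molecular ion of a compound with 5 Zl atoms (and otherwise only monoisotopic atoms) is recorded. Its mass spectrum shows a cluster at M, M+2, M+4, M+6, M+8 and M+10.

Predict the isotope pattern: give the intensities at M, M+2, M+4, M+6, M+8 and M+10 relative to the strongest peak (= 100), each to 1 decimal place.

1.4 : 13.4 : 51.7 : 100.0 : 96.6 : 37.3

Each Zl atom is independently Zl-114 (p = 0.341) or Zl-116 (q = 0.659); the cluster is the binomial expansion (p + q)^5.
P(M) = 0.341^5 = 0.004611
P(M+2) = 5 × 0.341^4 × 0.659^1 = 0.044553
P(M+4) = 10 × 0.341^3 × 0.659^2 = 0.172200
P(M+6) = 10 × 0.341^2 × 0.659^3 = 0.332786
P(M+8) = 5 × 0.341^1 × 0.659^4 = 0.321563
P(M+10) = 0.659^5 = 0.124287
The M+6 peak is largest (0.332786); scaling to 100 gives 1.4 : 13.4 : 51.7 : 100.0 : 96.6 : 37.3.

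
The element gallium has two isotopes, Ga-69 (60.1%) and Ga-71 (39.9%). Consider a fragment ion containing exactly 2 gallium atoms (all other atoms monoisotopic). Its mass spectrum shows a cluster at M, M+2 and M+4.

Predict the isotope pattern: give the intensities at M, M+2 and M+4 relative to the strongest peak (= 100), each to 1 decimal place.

Each Ga atom is independently Ga-69 (p = 0.601) or Ga-71 (q = 0.399); the cluster is the binomial expansion (p + q)^2.
P(M) = 0.601^2 = 0.361201
P(M+2) = 2 × 0.601^1 × 0.399^1 = 0.479598
P(M+4) = 0.399^2 = 0.159201
The M+2 peak is largest (0.479598); scaling to 100 gives 75.3 : 100.0 : 33.2.

75.3 : 100.0 : 33.2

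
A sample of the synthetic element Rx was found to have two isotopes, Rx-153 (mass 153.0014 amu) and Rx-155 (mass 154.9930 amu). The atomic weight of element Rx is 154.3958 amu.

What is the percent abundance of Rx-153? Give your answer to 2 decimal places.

With x = fraction of Rx-153 (so Rx-155 is 1 − x):
153.0014·x + 154.9930·(1 − x) = 154.3958
(153.0014 − 154.9930)·x = 154.3958 − 154.9930
x = -0.5972 / -1.9916 = 0.29986 → 29.99% Rx-153, 70.01% Rx-155.

29.99%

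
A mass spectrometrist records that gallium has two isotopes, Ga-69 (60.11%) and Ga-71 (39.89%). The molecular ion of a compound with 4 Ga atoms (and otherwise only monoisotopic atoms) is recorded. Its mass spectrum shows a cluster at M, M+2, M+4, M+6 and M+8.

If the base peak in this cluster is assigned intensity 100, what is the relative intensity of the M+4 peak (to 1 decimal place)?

99.5

(0.6011 + 0.3989)^4 gives M 0.1306, M+2 0.3465, M+4 0.3450, M+6 0.1526, M+8 0.0253; the largest is M+2.
P(M+2) = C(4,1) × 0.6011^3 × 0.3989^1 = 4 × 0.21719018 × 0.3989 = 0.346549 (base)
P(M+4) = C(4,2) × 0.6011^2 × 0.3989^2 = 6 × 0.36132121 × 0.15912121 = 0.344963
Relative intensity = 0.344963 / 0.346549 × 100 = 99.5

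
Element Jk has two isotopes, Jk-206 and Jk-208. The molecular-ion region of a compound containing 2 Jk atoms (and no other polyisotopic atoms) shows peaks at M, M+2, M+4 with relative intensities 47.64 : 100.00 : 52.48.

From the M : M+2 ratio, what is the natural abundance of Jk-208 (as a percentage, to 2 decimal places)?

If p is the fraction of Jk that is Jk-206, then I(M+2)/I(M) = [C(2,1)·p^1·(1−p)] / p^2 = 2·(1−p)/p = 100.00/47.64 = 2.0991
(1−p)/p = 2.0991/2 = 1.0495  ⇒  p = 1/(1 + 1.0495) = 0.4879
Jk-206: 48.79%, Jk-208: 51.21%.

51.21%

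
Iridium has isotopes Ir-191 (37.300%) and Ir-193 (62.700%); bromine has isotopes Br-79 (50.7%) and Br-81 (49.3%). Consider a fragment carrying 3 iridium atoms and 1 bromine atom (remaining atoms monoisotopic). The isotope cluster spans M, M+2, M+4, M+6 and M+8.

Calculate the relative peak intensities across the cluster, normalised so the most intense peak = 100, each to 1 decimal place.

Iridium pattern (n=3): 0.05189512 : 0.26170165 : 0.43991135 : 0.24649188
Bromine pattern (n=1): 0.5070 : 0.4930
Convolve the two distributions (both contribute in 2-u steps):
  M: 0.05189512×0.5070 = 0.026311
  M+2: 0.05189512×0.4930 + 0.26170165×0.5070 = 0.158267
  M+4: 0.26170165×0.4930 + 0.43991135×0.5070 = 0.352054
  M+6: 0.43991135×0.4930 + 0.24649188×0.5070 = 0.341848
  M+8: 0.24649188×0.4930 = 0.121520
Scale to base peak (0.352054) = 100: 7.5 : 45.0 : 100.0 : 97.1 : 34.5

7.5 : 45.0 : 100.0 : 97.1 : 34.5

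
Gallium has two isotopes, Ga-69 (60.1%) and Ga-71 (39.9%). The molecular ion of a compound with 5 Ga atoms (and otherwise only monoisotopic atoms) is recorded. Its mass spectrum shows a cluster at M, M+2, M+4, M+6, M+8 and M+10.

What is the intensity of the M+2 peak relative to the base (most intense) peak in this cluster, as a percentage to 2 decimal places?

Term probabilities: M 0.0784, M+2 0.2603, M+4 0.3456, M+6 0.2294, M+8 0.0762, M+10 0.0101. Base peak = M+4.
P(M+4) = C(5,2) × 0.601^3 × 0.399^2 = 10 × 0.2170818 × 0.159201 = 0.345596 (base)
P(M+2) = C(5,1) × 0.601^4 × 0.399^1 = 5 × 0.13046616 × 0.3990 = 0.260280
Relative intensity = 0.260280 / 0.345596 × 100 = 75.31

75.31%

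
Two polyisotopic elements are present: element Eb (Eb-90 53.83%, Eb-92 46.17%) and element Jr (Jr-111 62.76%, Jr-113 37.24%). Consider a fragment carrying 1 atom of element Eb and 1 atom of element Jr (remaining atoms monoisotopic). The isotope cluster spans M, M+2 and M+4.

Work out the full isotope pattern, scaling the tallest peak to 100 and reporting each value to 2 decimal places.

Element Eb pattern (n=1): 0.5383 : 0.4617
Element Jr pattern (n=1): 0.6276 : 0.3724
Convolve the two distributions (both contribute in 2-u steps):
  M: 0.5383×0.6276 = 0.337837
  M+2: 0.5383×0.3724 + 0.4617×0.6276 = 0.490226
  M+4: 0.4617×0.3724 = 0.171937
Scale to base peak (0.490226) = 100: 68.91 : 100.00 : 35.07

68.91 : 100.00 : 35.07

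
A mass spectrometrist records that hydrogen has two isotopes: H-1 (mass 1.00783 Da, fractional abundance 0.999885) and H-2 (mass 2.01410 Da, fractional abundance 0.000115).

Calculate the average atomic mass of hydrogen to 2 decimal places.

1.01 Da

Ar = Σ fᵢ·mᵢ = 0.999885 × 1.00783 + 0.000115 × 2.01410
= 1.007714 + 0.000232 = 1.007946 Da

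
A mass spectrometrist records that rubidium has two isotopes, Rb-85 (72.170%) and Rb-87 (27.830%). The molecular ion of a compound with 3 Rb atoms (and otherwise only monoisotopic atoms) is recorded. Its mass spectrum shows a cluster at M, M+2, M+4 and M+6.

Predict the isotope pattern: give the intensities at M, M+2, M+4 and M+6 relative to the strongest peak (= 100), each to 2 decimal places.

86.44 : 100.00 : 38.56 : 4.96

Expanding (0.72170 + 0.27830)^3:
P(M) = 0.72170^3 = 0.375898
P(M+2) = 3 × 0.72170^2 × 0.27830^1 = 0.434858
P(M+4) = 3 × 0.72170^1 × 0.27830^2 = 0.167689
P(M+6) = 0.27830^3 = 0.021555
The M+2 peak is largest (0.434858); scaling to 100 gives 86.44 : 100.00 : 38.56 : 4.96.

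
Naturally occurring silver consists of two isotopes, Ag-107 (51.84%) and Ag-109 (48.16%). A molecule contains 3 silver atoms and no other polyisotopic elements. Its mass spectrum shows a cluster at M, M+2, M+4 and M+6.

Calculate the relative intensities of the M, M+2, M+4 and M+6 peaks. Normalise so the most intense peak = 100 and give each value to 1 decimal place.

Each Ag atom is independently Ag-107 (p = 0.5184) or Ag-109 (q = 0.4816); the cluster is the binomial expansion (p + q)^3.
P(M) = 0.5184^3 = 0.139314
P(M+2) = 3 × 0.5184^2 × 0.4816^1 = 0.388273
P(M+4) = 3 × 0.5184^1 × 0.4816^2 = 0.360711
P(M+6) = 0.4816^3 = 0.111702
The M+2 peak is largest (0.388273); scaling to 100 gives 35.9 : 100.0 : 92.9 : 28.8.

35.9 : 100.0 : 92.9 : 28.8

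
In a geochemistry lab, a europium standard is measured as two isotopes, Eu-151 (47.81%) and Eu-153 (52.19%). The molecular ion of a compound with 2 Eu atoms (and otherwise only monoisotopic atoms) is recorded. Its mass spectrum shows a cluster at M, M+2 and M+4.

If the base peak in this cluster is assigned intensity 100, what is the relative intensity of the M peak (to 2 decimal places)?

45.80

(0.4781 + 0.5219)^2 gives M 0.2286, M+2 0.4990, M+4 0.2724; the largest is M+2.
P(M+2) = C(2,1) × 0.4781^1 × 0.5219^1 = 2 × 0.4781 × 0.5219 = 0.499041 (base)
P(M) = C(2,0) × 0.4781^2 × 0.5219^0 = 1 × 0.22857961 × 1.0000 = 0.228580
Relative intensity = 0.228580 / 0.499041 × 100 = 45.80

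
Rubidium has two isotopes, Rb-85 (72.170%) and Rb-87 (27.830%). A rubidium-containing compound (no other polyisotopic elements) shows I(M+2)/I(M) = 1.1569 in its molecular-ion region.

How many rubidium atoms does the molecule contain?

3

For n independent Rb atoms, I(M+2)/I(M) = n · (abundance Rb-87) / (abundance Rb-85) = n · 0.27830/0.72170.
n = 1.1569 × 0.72170/0.27830 = 3.00 ≈ 3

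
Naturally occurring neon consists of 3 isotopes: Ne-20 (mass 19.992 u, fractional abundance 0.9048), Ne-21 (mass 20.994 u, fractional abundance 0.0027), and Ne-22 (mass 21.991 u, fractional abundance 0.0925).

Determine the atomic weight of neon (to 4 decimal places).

Ar = Σ fᵢ·mᵢ = 0.9048 × 19.992 + 0.0027 × 20.994 + 0.0925 × 21.991
= 18.08876 + 0.05668 + 2.03417 = 20.17961 u

20.1796 u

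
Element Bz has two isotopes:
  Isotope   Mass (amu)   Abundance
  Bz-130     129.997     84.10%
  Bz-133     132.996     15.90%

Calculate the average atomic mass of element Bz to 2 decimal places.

130.47 amu

The abundance-weighted mean is 0.8410 × 129.997 + 0.1590 × 132.996
= 109.3275 + 21.1464 = 130.4739 amu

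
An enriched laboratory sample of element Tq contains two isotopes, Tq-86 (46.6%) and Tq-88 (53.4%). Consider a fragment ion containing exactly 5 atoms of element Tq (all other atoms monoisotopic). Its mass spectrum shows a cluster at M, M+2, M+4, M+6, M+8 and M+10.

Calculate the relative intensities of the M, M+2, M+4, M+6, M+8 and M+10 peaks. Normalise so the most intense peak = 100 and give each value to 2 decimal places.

The 5 Tq atoms are independent, so intensities follow the terms of (0.466 + 0.534)^5.
P(M) = 0.466^5 = 0.021975
P(M+2) = 5 × 0.466^4 × 0.534^1 = 0.125908
P(M+4) = 10 × 0.466^3 × 0.534^2 = 0.288563
P(M+6) = 10 × 0.466^2 × 0.534^3 = 0.330671
P(M+8) = 5 × 0.466^1 × 0.534^4 = 0.189461
P(M+10) = 0.534^5 = 0.043422
The M+6 peak is largest (0.330671); scaling to 100 gives 6.65 : 38.08 : 87.27 : 100.00 : 57.30 : 13.13.

6.65 : 38.08 : 87.27 : 100.00 : 57.30 : 13.13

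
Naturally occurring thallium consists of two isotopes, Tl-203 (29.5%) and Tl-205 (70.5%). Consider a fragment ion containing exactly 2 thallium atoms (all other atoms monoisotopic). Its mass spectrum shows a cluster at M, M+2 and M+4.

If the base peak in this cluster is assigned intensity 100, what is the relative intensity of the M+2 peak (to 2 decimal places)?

83.69

Term probabilities: M 0.0870, M+2 0.4160, M+4 0.4970. Base peak = M+4.
P(M+4) = C(2,2) × 0.295^0 × 0.705^2 = 1 × 1.0000 × 0.497025 = 0.497025 (base)
P(M+2) = C(2,1) × 0.295^1 × 0.705^1 = 2 × 0.2950 × 0.7050 = 0.415950
Relative intensity = 0.415950 / 0.497025 × 100 = 83.69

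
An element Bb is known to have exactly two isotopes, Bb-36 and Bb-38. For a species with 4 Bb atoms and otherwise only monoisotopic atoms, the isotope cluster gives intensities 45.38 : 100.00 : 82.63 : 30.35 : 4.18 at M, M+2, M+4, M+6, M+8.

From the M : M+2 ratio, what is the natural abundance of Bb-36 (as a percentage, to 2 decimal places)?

64.48%

Let p = fractional abundance of Bb-36. I(M+2)/I(M) = [C(4,1)·p^3·(1−p)] / p^4 = 4·(1−p)/p = 100.00/45.38 = 2.2036
(1−p)/p = 2.2036/4 = 0.5509  ⇒  p = 1/(1 + 0.5509) = 0.6448
Bb-36: 64.48%, Bb-38: 35.52%.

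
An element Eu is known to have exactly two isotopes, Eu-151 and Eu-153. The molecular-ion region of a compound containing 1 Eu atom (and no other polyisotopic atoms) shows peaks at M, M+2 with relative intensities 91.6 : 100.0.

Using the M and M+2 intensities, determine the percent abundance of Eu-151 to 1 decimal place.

47.8%

If p is the fraction of Eu that is Eu-151, then I(M+2)/I(M) = [C(1,1)·p^0·(1−p)] / p^1 = 1·(1−p)/p = 100.0/91.6 = 1.0917
(1−p)/p = 1.0917/1 = 1.0917  ⇒  p = 1/(1 + 1.0917) = 0.4781
Eu-151: 47.8%, Eu-153: 52.2%.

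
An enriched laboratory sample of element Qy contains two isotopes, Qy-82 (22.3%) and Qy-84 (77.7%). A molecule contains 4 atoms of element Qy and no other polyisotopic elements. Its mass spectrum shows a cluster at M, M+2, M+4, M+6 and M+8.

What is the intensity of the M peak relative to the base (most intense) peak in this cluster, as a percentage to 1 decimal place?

0.6%

(0.223 + 0.777)^4 gives M 0.0025, M+2 0.0345, M+4 0.1801, M+6 0.4184, M+8 0.3645; the largest is M+6.
P(M+6) = C(4,3) × 0.223^1 × 0.777^3 = 4 × 0.2230 × 0.46909743 = 0.418435 (base)
P(M) = C(4,0) × 0.223^4 × 0.777^0 = 1 × 0.00247297 × 1.0000 = 0.002473
Relative intensity = 0.002473 / 0.418435 × 100 = 0.6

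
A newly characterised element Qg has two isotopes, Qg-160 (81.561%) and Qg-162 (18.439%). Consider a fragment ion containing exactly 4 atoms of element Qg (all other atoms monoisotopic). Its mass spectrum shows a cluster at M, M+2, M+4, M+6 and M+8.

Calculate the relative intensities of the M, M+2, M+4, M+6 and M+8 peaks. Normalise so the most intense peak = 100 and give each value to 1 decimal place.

Each Qg atom is independently Qg-160 (p = 0.81561) or Qg-162 (q = 0.18439); the cluster is the binomial expansion (p + q)^4.
P(M) = 0.81561^4 = 0.442517
P(M+2) = 4 × 0.81561^3 × 0.18439^1 = 0.400170
P(M+4) = 6 × 0.81561^2 × 0.18439^2 = 0.135704
P(M+6) = 4 × 0.81561^1 × 0.18439^3 = 0.020453
P(M+8) = 0.18439^4 = 0.001156
The M peak is largest (0.442517); scaling to 100 gives 100.0 : 90.4 : 30.7 : 4.6 : 0.3.

100.0 : 90.4 : 30.7 : 4.6 : 0.3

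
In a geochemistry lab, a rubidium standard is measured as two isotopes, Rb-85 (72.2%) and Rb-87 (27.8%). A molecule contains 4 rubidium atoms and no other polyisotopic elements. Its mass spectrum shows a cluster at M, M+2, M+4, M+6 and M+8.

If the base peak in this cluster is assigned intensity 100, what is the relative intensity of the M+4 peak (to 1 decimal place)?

57.8

Binomial terms of (0.722 + 0.278)^4: M 0.2717, M+2 0.4185, M+4 0.2417, M+6 0.0620, M+8 0.0060 → M+2 is the base peak.
P(M+2) = C(4,1) × 0.722^3 × 0.278^1 = 4 × 0.37636705 × 0.2780 = 0.418520 (base)
P(M+4) = C(4,2) × 0.722^2 × 0.278^2 = 6 × 0.521284 × 0.077284 = 0.241721
Relative intensity = 0.241721 / 0.418520 × 100 = 57.8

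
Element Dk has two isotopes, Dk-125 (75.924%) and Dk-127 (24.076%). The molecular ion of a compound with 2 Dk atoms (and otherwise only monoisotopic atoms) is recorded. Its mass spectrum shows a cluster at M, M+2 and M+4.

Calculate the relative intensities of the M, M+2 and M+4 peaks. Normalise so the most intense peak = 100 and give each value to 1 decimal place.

100.0 : 63.4 : 10.1

The 2 Dk atoms are independent, so intensities follow the terms of (0.75924 + 0.24076)^2.
P(M) = 0.75924^2 = 0.576445
P(M+2) = 2 × 0.75924^1 × 0.24076^1 = 0.365589
P(M+4) = 0.24076^2 = 0.057965
The M peak is largest (0.576445); scaling to 100 gives 100.0 : 63.4 : 10.1.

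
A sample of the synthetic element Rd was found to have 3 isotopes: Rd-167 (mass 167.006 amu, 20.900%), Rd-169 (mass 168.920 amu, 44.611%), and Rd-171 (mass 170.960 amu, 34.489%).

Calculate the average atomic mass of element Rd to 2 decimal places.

169.22 amu

Average mass = Σ (abundance × isotope mass) = 0.20900 × 167.006 + 0.44611 × 168.920 + 0.34489 × 170.960
= 34.9043 + 75.3569 + 58.9624 = 169.2236 amu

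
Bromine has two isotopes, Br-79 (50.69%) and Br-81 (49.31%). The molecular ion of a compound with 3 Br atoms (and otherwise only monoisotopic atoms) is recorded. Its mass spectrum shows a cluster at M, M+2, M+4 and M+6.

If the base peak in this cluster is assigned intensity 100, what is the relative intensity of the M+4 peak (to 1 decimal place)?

97.3

Binomial terms of (0.5069 + 0.4931)^3: M 0.1302, M+2 0.3801, M+4 0.3698, M+6 0.1199 → M+2 is the base peak.
P(M+2) = C(3,1) × 0.5069^2 × 0.4931^1 = 3 × 0.25694761 × 0.4931 = 0.380103 (base)
P(M+4) = C(3,2) × 0.5069^1 × 0.4931^2 = 3 × 0.5069 × 0.24314761 = 0.369755
Relative intensity = 0.369755 / 0.380103 × 100 = 97.3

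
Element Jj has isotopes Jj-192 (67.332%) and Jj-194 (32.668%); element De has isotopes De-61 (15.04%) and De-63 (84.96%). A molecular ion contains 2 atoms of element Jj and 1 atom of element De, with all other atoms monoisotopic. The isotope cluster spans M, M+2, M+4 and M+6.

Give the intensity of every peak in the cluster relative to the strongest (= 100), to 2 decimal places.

Element Jj pattern (n=2): 0.45335982 : 0.43992036 : 0.10671982
Element De pattern (n=1): 0.1504 : 0.8496
Convolve the two distributions (both contribute in 2-u steps):
  M: 0.45335982×0.1504 = 0.068185
  M+2: 0.45335982×0.8496 + 0.43992036×0.1504 = 0.451339
  M+4: 0.43992036×0.8496 + 0.10671982×0.1504 = 0.389807
  M+6: 0.10671982×0.8496 = 0.090669
Scale to base peak (0.451339) = 100: 15.11 : 100.00 : 86.37 : 20.09

15.11 : 100.00 : 86.37 : 20.09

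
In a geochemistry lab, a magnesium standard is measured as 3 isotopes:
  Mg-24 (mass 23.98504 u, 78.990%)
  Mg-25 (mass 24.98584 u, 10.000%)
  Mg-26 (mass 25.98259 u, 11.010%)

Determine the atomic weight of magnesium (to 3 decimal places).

The abundance-weighted mean is 0.78990 × 23.98504 + 0.10000 × 24.98584 + 0.11010 × 25.98259
= 18.945783 + 2.498584 + 2.860683 = 24.305050 u

24.305 u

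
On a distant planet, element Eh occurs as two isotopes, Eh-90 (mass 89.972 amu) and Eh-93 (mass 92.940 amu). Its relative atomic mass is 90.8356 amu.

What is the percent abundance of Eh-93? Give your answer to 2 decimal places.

Let x be the fractional abundance of Eh-90; then Eh-93 has abundance 1 − x.
89.972·x + 92.940·(1 − x) = 90.8356
(89.972 − 92.940)·x = 90.8356 − 92.940
x = -2.1044 / -2.968 = 0.70903 → 70.90% Eh-90, 29.10% Eh-93.

29.10%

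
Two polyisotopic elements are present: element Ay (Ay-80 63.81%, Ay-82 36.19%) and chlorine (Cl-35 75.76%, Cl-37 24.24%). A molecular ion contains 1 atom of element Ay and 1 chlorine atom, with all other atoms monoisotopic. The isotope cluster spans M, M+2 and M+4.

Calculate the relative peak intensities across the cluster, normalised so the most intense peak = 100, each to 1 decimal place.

Element Ay pattern (n=1): 0.6381 : 0.3619
Chlorine pattern (n=1): 0.7576 : 0.2424
Convolve the two distributions (both contribute in 2-u steps):
  M: 0.6381×0.7576 = 0.483425
  M+2: 0.6381×0.2424 + 0.3619×0.7576 = 0.428851
  M+4: 0.3619×0.2424 = 0.087725
Scale to base peak (0.483425) = 100: 100.0 : 88.7 : 18.1

100.0 : 88.7 : 18.1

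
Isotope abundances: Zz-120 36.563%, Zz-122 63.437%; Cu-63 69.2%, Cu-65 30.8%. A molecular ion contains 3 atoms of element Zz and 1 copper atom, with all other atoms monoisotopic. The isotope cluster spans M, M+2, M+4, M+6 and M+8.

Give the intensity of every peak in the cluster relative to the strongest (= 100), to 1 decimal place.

Element Zz pattern (n=3): 0.04887936 : 0.25441783 : 0.44141628 : 0.25528654
Copper pattern (n=1): 0.6920 : 0.3080
Convolve the two distributions (both contribute in 2-u steps):
  M: 0.04887936×0.6920 = 0.033825
  M+2: 0.04887936×0.3080 + 0.25441783×0.6920 = 0.191112
  M+4: 0.25441783×0.3080 + 0.44141628×0.6920 = 0.383821
  M+6: 0.44141628×0.3080 + 0.25528654×0.6920 = 0.312614
  M+8: 0.25528654×0.3080 = 0.078628
Scale to base peak (0.383821) = 100: 8.8 : 49.8 : 100.0 : 81.4 : 20.5

8.8 : 49.8 : 100.0 : 81.4 : 20.5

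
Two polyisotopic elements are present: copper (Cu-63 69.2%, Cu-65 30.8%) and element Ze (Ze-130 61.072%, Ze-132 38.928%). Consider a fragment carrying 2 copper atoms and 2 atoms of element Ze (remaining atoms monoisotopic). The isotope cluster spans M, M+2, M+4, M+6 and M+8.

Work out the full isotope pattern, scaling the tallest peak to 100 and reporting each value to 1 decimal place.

46.2 : 100.0 : 80.3 : 28.4 : 3.7

Copper pattern (n=2): 0.478864 : 0.426272 : 0.094864
Element Ze pattern (n=2): 0.37297892 : 0.47548216 : 0.15153892
Convolve the two distributions (both contribute in 2-u steps):
  M: 0.478864×0.37297892 = 0.178606
  M+2: 0.478864×0.47548216 + 0.426272×0.37297892 = 0.386682
  M+4: 0.478864×0.15153892 + 0.426272×0.47548216 + 0.094864×0.37297892 = 0.310634
  M+6: 0.426272×0.15153892 + 0.094864×0.47548216 = 0.109703
  M+8: 0.094864×0.15153892 = 0.014376
Scale to base peak (0.386682) = 100: 46.2 : 100.0 : 80.3 : 28.4 : 3.7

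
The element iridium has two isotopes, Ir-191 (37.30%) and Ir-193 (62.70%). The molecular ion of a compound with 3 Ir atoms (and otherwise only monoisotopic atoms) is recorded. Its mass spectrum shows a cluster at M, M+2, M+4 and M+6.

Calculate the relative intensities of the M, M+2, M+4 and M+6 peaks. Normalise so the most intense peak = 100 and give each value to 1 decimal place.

11.8 : 59.5 : 100.0 : 56.0

Each Ir atom is independently Ir-191 (p = 0.3730) or Ir-193 (q = 0.6270); the cluster is the binomial expansion (p + q)^3.
P(M) = 0.3730^3 = 0.051895
P(M+2) = 3 × 0.3730^2 × 0.6270^1 = 0.261702
P(M+4) = 3 × 0.3730^1 × 0.6270^2 = 0.439911
P(M+6) = 0.6270^3 = 0.246492
The M+4 peak is largest (0.439911); scaling to 100 gives 11.8 : 59.5 : 100.0 : 56.0.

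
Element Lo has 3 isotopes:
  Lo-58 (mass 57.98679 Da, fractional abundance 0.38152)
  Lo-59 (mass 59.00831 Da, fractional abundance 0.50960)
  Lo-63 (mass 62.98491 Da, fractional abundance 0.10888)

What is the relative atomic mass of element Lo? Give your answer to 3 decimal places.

Weight each isotope mass by its fractional abundance: 0.38152 × 57.98679 + 0.50960 × 59.00831 + 0.10888 × 62.98491
= 22.123120 + 30.070635 + 6.857797 = 59.051552 Da

59.052 Da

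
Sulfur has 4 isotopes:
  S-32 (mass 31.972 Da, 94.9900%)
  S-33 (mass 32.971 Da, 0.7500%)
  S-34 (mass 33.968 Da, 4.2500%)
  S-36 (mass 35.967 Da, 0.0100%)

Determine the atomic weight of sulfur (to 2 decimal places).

32.06 Da

Weight each isotope mass by its fractional abundance: 0.949900 × 31.972 + 0.007500 × 32.971 + 0.042500 × 33.968 + 0.000100 × 35.967
= 30.3702 + 0.2473 + 1.4436 + 0.0036 = 32.0647 Da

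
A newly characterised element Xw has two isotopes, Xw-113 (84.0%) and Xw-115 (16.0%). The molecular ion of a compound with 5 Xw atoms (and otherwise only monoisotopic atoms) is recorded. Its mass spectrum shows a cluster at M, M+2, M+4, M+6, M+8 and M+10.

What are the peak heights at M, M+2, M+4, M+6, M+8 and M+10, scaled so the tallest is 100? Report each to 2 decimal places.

Expanding (0.840 + 0.160)^5:
P(M) = 0.840^5 = 0.418212
P(M+2) = 5 × 0.840^4 × 0.160^1 = 0.398297
P(M+4) = 10 × 0.840^3 × 0.160^2 = 0.151732
P(M+6) = 10 × 0.840^2 × 0.160^3 = 0.028901
P(M+8) = 5 × 0.840^1 × 0.160^4 = 0.002753
P(M+10) = 0.160^5 = 0.000105
The M peak is largest (0.418212); scaling to 100 gives 100.00 : 95.24 : 36.28 : 6.91 : 0.66 : 0.03.

100.00 : 95.24 : 36.28 : 6.91 : 0.66 : 0.03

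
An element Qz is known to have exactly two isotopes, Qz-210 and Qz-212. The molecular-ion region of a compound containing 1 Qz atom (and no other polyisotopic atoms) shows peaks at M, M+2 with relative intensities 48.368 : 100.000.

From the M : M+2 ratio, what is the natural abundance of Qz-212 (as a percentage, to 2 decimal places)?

67.40%

Let p = fractional abundance of Qz-210. I(M+2)/I(M) = [C(1,1)·p^0·(1−p)] / p^1 = 1·(1−p)/p = 100.000/48.368 = 2.0675
(1−p)/p = 2.0675/1 = 2.0675  ⇒  p = 1/(1 + 2.0675) = 0.3260
Qz-210: 32.60%, Qz-212: 67.40%.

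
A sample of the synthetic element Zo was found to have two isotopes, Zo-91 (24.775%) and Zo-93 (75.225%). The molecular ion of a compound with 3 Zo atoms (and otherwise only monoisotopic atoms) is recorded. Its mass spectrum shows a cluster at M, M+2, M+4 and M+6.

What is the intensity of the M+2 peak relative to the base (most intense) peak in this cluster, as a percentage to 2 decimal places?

32.54%

Binomial terms of (0.24775 + 0.75225)^3: M 0.0152, M+2 0.1385, M+4 0.4206, M+6 0.4257 → M+6 is the base peak.
P(M+6) = C(3,3) × 0.24775^0 × 0.75225^3 = 1 × 1.0000 × 0.42568328 = 0.425683 (base)
P(M+2) = C(3,1) × 0.24775^2 × 0.75225^1 = 3 × 0.06138006 × 0.75225 = 0.138519
Relative intensity = 0.138519 / 0.425683 × 100 = 32.54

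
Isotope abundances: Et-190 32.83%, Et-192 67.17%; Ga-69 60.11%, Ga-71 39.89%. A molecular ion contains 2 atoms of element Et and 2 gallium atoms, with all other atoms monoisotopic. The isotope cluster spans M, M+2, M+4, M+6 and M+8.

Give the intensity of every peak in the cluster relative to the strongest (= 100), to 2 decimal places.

9.94 : 53.88 : 100.00 : 73.16 : 18.33

Element Et pattern (n=2): 0.10778089 : 0.44103822 : 0.45118089
Gallium pattern (n=2): 0.36132121 : 0.47955758 : 0.15912121
Convolve the two distributions (both contribute in 2-u steps):
  M: 0.10778089×0.36132121 = 0.038944
  M+2: 0.10778089×0.47955758 + 0.44103822×0.36132121 = 0.211044
  M+4: 0.10778089×0.15912121 + 0.44103822×0.47955758 + 0.45118089×0.36132121 = 0.391675
  M+6: 0.44103822×0.15912121 + 0.45118089×0.47955758 = 0.286546
  M+8: 0.45118089×0.15912121 = 0.071792
Scale to base peak (0.391675) = 100: 9.94 : 53.88 : 100.00 : 73.16 : 18.33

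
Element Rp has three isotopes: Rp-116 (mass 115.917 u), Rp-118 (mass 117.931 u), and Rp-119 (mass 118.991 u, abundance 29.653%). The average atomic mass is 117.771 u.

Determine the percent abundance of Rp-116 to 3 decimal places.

23.551%

Let x and y be the fractions of Rp-116 and Rp-118. Then x + y = 1 − 0.29653 = 0.70347 and 115.917x + 117.931y = 117.771 − 0.29653×118.991 = 82.48659877.
Substituting: 115.917x + 117.931(0.70347 − x) = 82.48659877
(115.917 − 117.931)x = -0.4743218  ⇒  x = 0.23551, y = 0.46796
Rp-116: 23.551%, Rp-118: 46.796%.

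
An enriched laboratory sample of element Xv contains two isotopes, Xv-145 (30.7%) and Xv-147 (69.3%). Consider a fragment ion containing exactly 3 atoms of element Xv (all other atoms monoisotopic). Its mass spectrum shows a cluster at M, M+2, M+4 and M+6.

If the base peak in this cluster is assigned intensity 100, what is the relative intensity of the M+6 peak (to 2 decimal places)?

Term probabilities: M 0.0289, M+2 0.1959, M+4 0.4423, M+6 0.3328. Base peak = M+4.
P(M+4) = C(3,2) × 0.307^1 × 0.693^2 = 3 × 0.3070 × 0.480249 = 0.442309 (base)
P(M+6) = C(3,3) × 0.307^0 × 0.693^3 = 1 × 1.0000 × 0.33281256 = 0.332813
Relative intensity = 0.332813 / 0.442309 × 100 = 75.24

75.24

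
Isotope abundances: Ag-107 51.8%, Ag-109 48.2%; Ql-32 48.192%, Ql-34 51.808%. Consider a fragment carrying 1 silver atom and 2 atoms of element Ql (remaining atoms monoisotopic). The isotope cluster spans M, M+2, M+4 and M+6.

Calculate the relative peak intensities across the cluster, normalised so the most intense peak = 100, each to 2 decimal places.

Silver pattern (n=1): 0.5180 : 0.4820
Element Ql pattern (n=2): 0.23224689 : 0.49934623 : 0.26840689
Convolve the two distributions (both contribute in 2-u steps):
  M: 0.5180×0.23224689 = 0.120304
  M+2: 0.5180×0.49934623 + 0.4820×0.23224689 = 0.370604
  M+4: 0.5180×0.26840689 + 0.4820×0.49934623 = 0.379720
  M+6: 0.4820×0.26840689 = 0.129372
Scale to base peak (0.379720) = 100: 31.68 : 97.60 : 100.00 : 34.07

31.68 : 97.60 : 100.00 : 34.07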